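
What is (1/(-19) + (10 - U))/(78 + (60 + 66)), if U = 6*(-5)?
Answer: 253/1292 ≈ 0.19582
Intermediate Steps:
U = -30
(1/(-19) + (10 - U))/(78 + (60 + 66)) = (1/(-19) + (10 - 1*(-30)))/(78 + (60 + 66)) = (-1/19 + (10 + 30))/(78 + 126) = (-1/19 + 40)/204 = (759/19)*(1/204) = 253/1292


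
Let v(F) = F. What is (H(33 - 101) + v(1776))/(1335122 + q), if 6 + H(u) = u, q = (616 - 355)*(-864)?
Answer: 851/554809 ≈ 0.0015339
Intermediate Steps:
q = -225504 (q = 261*(-864) = -225504)
H(u) = -6 + u
(H(33 - 101) + v(1776))/(1335122 + q) = ((-6 + (33 - 101)) + 1776)/(1335122 - 225504) = ((-6 - 68) + 1776)/1109618 = (-74 + 1776)*(1/1109618) = 1702*(1/1109618) = 851/554809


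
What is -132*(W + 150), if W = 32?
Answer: -24024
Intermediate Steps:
-132*(W + 150) = -132*(32 + 150) = -132*182 = -24024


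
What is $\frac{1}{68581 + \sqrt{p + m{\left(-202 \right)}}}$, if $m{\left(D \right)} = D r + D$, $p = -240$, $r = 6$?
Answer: $\frac{68581}{4703355215} - \frac{i \sqrt{1654}}{4703355215} \approx 1.4581 \cdot 10^{-5} - 8.6469 \cdot 10^{-9} i$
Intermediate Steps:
$m{\left(D \right)} = 7 D$ ($m{\left(D \right)} = D 6 + D = 6 D + D = 7 D$)
$\frac{1}{68581 + \sqrt{p + m{\left(-202 \right)}}} = \frac{1}{68581 + \sqrt{-240 + 7 \left(-202\right)}} = \frac{1}{68581 + \sqrt{-240 - 1414}} = \frac{1}{68581 + \sqrt{-1654}} = \frac{1}{68581 + i \sqrt{1654}}$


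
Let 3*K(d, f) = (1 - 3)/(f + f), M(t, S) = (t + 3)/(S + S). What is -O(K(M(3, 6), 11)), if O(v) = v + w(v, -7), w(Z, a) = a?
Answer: 232/33 ≈ 7.0303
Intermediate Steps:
M(t, S) = (3 + t)/(2*S) (M(t, S) = (3 + t)/((2*S)) = (3 + t)*(1/(2*S)) = (3 + t)/(2*S))
K(d, f) = -1/(3*f) (K(d, f) = ((1 - 3)/(f + f))/3 = (-2*1/(2*f))/3 = (-1/f)/3 = -1/(3*f))
O(v) = -7 + v (O(v) = v - 7 = -7 + v)
-O(K(M(3, 6), 11)) = -(-7 - 1/3/11) = -(-7 - 1/3*1/11) = -(-7 - 1/33) = -1*(-232/33) = 232/33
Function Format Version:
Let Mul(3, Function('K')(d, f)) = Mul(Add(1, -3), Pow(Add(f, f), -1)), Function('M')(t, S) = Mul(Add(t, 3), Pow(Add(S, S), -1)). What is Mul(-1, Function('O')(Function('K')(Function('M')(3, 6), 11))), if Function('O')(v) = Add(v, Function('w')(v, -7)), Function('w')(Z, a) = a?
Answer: Rational(232, 33) ≈ 7.0303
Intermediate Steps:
Function('M')(t, S) = Mul(Rational(1, 2), Pow(S, -1), Add(3, t)) (Function('M')(t, S) = Mul(Add(3, t), Pow(Mul(2, S), -1)) = Mul(Add(3, t), Mul(Rational(1, 2), Pow(S, -1))) = Mul(Rational(1, 2), Pow(S, -1), Add(3, t)))
Function('K')(d, f) = Mul(Rational(-1, 3), Pow(f, -1)) (Function('K')(d, f) = Mul(Rational(1, 3), Mul(Add(1, -3), Pow(Add(f, f), -1))) = Mul(Rational(1, 3), Mul(-2, Pow(Mul(2, f), -1))) = Mul(Rational(1, 3), Mul(-2, Mul(Rational(1, 2), Pow(f, -1)))) = Mul(Rational(1, 3), Mul(-1, Pow(f, -1))) = Mul(Rational(-1, 3), Pow(f, -1)))
Function('O')(v) = Add(-7, v) (Function('O')(v) = Add(v, -7) = Add(-7, v))
Mul(-1, Function('O')(Function('K')(Function('M')(3, 6), 11))) = Mul(-1, Add(-7, Mul(Rational(-1, 3), Pow(11, -1)))) = Mul(-1, Add(-7, Mul(Rational(-1, 3), Rational(1, 11)))) = Mul(-1, Add(-7, Rational(-1, 33))) = Mul(-1, Rational(-232, 33)) = Rational(232, 33)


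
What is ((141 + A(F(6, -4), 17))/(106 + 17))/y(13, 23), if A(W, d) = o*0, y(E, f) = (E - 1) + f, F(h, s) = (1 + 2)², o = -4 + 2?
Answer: 47/1435 ≈ 0.032753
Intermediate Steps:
o = -2
F(h, s) = 9 (F(h, s) = 3² = 9)
y(E, f) = -1 + E + f (y(E, f) = (-1 + E) + f = -1 + E + f)
A(W, d) = 0 (A(W, d) = -2*0 = 0)
((141 + A(F(6, -4), 17))/(106 + 17))/y(13, 23) = ((141 + 0)/(106 + 17))/(-1 + 13 + 23) = (141/123)/35 = (141*(1/123))*(1/35) = (47/41)*(1/35) = 47/1435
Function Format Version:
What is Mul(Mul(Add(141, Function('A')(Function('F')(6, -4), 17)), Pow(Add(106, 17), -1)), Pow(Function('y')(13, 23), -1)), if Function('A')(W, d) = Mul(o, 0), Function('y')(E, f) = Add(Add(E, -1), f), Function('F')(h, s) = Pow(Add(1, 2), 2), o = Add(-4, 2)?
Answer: Rational(47, 1435) ≈ 0.032753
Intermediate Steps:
o = -2
Function('F')(h, s) = 9 (Function('F')(h, s) = Pow(3, 2) = 9)
Function('y')(E, f) = Add(-1, E, f) (Function('y')(E, f) = Add(Add(-1, E), f) = Add(-1, E, f))
Function('A')(W, d) = 0 (Function('A')(W, d) = Mul(-2, 0) = 0)
Mul(Mul(Add(141, Function('A')(Function('F')(6, -4), 17)), Pow(Add(106, 17), -1)), Pow(Function('y')(13, 23), -1)) = Mul(Mul(Add(141, 0), Pow(Add(106, 17), -1)), Pow(Add(-1, 13, 23), -1)) = Mul(Mul(141, Pow(123, -1)), Pow(35, -1)) = Mul(Mul(141, Rational(1, 123)), Rational(1, 35)) = Mul(Rational(47, 41), Rational(1, 35)) = Rational(47, 1435)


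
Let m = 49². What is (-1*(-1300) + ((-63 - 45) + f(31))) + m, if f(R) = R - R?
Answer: 3593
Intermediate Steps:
f(R) = 0
m = 2401
(-1*(-1300) + ((-63 - 45) + f(31))) + m = (-1*(-1300) + ((-63 - 45) + 0)) + 2401 = (1300 + (-108 + 0)) + 2401 = (1300 - 108) + 2401 = 1192 + 2401 = 3593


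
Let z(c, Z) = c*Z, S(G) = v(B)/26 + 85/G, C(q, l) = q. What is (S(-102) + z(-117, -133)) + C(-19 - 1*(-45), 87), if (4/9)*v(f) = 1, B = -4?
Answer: 4862911/312 ≈ 15586.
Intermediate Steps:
v(f) = 9/4 (v(f) = (9/4)*1 = 9/4)
S(G) = 9/104 + 85/G (S(G) = (9/4)/26 + 85/G = (9/4)*(1/26) + 85/G = 9/104 + 85/G)
z(c, Z) = Z*c
(S(-102) + z(-117, -133)) + C(-19 - 1*(-45), 87) = ((9/104 + 85/(-102)) - 133*(-117)) + (-19 - 1*(-45)) = ((9/104 + 85*(-1/102)) + 15561) + (-19 + 45) = ((9/104 - 5/6) + 15561) + 26 = (-233/312 + 15561) + 26 = 4854799/312 + 26 = 4862911/312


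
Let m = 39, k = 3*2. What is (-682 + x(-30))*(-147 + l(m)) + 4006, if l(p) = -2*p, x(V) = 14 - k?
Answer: 155656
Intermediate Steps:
k = 6
x(V) = 8 (x(V) = 14 - 1*6 = 14 - 6 = 8)
(-682 + x(-30))*(-147 + l(m)) + 4006 = (-682 + 8)*(-147 - 2*39) + 4006 = -674*(-147 - 78) + 4006 = -674*(-225) + 4006 = 151650 + 4006 = 155656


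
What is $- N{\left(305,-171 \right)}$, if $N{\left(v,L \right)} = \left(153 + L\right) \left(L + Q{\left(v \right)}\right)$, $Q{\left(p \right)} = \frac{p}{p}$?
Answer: $-3060$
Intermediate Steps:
$Q{\left(p \right)} = 1$
$N{\left(v,L \right)} = \left(1 + L\right) \left(153 + L\right)$ ($N{\left(v,L \right)} = \left(153 + L\right) \left(L + 1\right) = \left(153 + L\right) \left(1 + L\right) = \left(1 + L\right) \left(153 + L\right)$)
$- N{\left(305,-171 \right)} = - (153 + \left(-171\right)^{2} + 154 \left(-171\right)) = - (153 + 29241 - 26334) = \left(-1\right) 3060 = -3060$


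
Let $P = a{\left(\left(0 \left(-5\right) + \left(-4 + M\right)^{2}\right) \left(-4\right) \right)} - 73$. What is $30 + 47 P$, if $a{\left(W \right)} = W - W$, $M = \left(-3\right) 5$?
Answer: $-3401$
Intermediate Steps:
$M = -15$
$a{\left(W \right)} = 0$
$P = -73$ ($P = 0 - 73 = -73$)
$30 + 47 P = 30 + 47 \left(-73\right) = 30 - 3431 = -3401$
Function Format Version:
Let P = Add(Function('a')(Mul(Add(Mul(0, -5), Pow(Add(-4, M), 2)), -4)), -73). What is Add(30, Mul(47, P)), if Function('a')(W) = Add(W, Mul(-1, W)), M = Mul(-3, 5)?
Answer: -3401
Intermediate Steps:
M = -15
Function('a')(W) = 0
P = -73 (P = Add(0, -73) = -73)
Add(30, Mul(47, P)) = Add(30, Mul(47, -73)) = Add(30, -3431) = -3401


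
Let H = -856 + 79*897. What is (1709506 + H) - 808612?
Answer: 970901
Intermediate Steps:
H = 70007 (H = -856 + 70863 = 70007)
(1709506 + H) - 808612 = (1709506 + 70007) - 808612 = 1779513 - 808612 = 970901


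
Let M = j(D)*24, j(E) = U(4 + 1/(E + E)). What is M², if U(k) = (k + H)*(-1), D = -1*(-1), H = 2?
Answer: 24336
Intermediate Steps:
D = 1
U(k) = -2 - k (U(k) = (k + 2)*(-1) = (2 + k)*(-1) = -2 - k)
j(E) = -6 - 1/(2*E) (j(E) = -2 - (4 + 1/(E + E)) = -2 - (4 + 1/(2*E)) = -2 + (-4 - 1/(2*E)) = -6 - 1/(2*E))
M = -156 (M = (-6 - ½/1)*24 = (-6 - ½*1)*24 = (-6 - ½)*24 = -13/2*24 = -156)
M² = (-156)² = 24336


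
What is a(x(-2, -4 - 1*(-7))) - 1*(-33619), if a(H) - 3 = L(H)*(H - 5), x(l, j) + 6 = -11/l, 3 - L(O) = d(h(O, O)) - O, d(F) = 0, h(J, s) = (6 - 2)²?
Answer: 134433/4 ≈ 33608.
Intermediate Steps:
h(J, s) = 16 (h(J, s) = 4² = 16)
L(O) = 3 + O (L(O) = 3 - (0 - O) = 3 - (-1)*O = 3 + O)
x(l, j) = -6 - 11/l
a(H) = 3 + (-5 + H)*(3 + H) (a(H) = 3 + (3 + H)*(H - 5) = 3 + (3 + H)*(-5 + H) = 3 + (-5 + H)*(3 + H))
a(x(-2, -4 - 1*(-7))) - 1*(-33619) = (-12 + (-6 - 11/(-2))² - 2*(-6 - 11/(-2))) - 1*(-33619) = (-12 + (-6 - 11*(-½))² - 2*(-6 - 11*(-½))) + 33619 = (-12 + (-6 + 11/2)² - 2*(-6 + 11/2)) + 33619 = (-12 + (-½)² - 2*(-½)) + 33619 = (-12 + ¼ + 1) + 33619 = -43/4 + 33619 = 134433/4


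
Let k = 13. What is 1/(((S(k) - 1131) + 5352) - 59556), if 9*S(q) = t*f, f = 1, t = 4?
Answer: -9/498011 ≈ -1.8072e-5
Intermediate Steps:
S(q) = 4/9 (S(q) = (4*1)/9 = (1/9)*4 = 4/9)
1/(((S(k) - 1131) + 5352) - 59556) = 1/(((4/9 - 1131) + 5352) - 59556) = 1/((-10175/9 + 5352) - 59556) = 1/(37993/9 - 59556) = 1/(-498011/9) = -9/498011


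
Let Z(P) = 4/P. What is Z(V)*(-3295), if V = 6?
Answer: -6590/3 ≈ -2196.7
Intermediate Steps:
Z(V)*(-3295) = (4/6)*(-3295) = (4*(⅙))*(-3295) = (⅔)*(-3295) = -6590/3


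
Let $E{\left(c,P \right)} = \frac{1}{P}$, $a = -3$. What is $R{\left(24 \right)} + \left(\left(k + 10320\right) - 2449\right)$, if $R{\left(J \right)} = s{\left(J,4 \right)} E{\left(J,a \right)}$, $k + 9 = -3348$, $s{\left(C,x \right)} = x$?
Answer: $\frac{13538}{3} \approx 4512.7$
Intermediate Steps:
$k = -3357$ ($k = -9 - 3348 = -3357$)
$R{\left(J \right)} = - \frac{4}{3}$ ($R{\left(J \right)} = \frac{4}{-3} = 4 \left(- \frac{1}{3}\right) = - \frac{4}{3}$)
$R{\left(24 \right)} + \left(\left(k + 10320\right) - 2449\right) = - \frac{4}{3} + \left(\left(-3357 + 10320\right) - 2449\right) = - \frac{4}{3} + \left(6963 - 2449\right) = - \frac{4}{3} + 4514 = \frac{13538}{3}$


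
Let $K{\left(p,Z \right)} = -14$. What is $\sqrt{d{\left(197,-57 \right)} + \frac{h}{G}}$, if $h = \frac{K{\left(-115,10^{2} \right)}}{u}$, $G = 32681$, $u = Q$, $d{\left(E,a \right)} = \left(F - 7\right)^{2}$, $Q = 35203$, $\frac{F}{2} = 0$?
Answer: $\frac{3 \sqrt{147064386528920839}}{164352749} \approx 7.0$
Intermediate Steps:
$F = 0$ ($F = 2 \cdot 0 = 0$)
$d{\left(E,a \right)} = 49$ ($d{\left(E,a \right)} = \left(0 - 7\right)^{2} = \left(-7\right)^{2} = 49$)
$u = 35203$
$h = - \frac{2}{5029}$ ($h = - \frac{14}{35203} = \left(-14\right) \frac{1}{35203} = - \frac{2}{5029} \approx -0.00039769$)
$\sqrt{d{\left(197,-57 \right)} + \frac{h}{G}} = \sqrt{49 - \frac{2}{5029 \cdot 32681}} = \sqrt{49 - \frac{2}{164352749}} = \sqrt{\frac{8053284699}{164352749}} = \frac{3 \sqrt{147064386528920839}}{164352749}$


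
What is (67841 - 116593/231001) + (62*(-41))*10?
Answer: 9799176828/231001 ≈ 42421.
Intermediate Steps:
(67841 - 116593/231001) + (62*(-41))*10 = (67841 - 116593/231001) - 2542*10 = (67841 - 1*116593/231001) - 25420 = (67841 - 116593/231001) - 25420 = 15671222248/231001 - 25420 = 9799176828/231001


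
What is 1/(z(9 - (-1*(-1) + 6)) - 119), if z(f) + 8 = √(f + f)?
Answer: -1/125 ≈ -0.0080000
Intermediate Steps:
z(f) = -8 + √2*√f (z(f) = -8 + √(f + f) = -8 + √(2*f) = -8 + √2*√f)
1/(z(9 - (-1*(-1) + 6)) - 119) = 1/((-8 + √2*√(9 - (-1*(-1) + 6))) - 119) = 1/((-8 + √2*√(9 - (1 + 6))) - 119) = 1/((-8 + √2*√(9 - 1*7)) - 119) = 1/((-8 + √2*√(9 - 7)) - 119) = 1/((-8 + √2*√2) - 119) = 1/((-8 + 2) - 119) = 1/(-6 - 119) = 1/(-125) = -1/125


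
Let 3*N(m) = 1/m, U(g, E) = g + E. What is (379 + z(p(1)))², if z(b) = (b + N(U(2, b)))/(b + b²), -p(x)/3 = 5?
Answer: 2407810130944/16769025 ≈ 1.4359e+5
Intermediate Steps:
p(x) = -15 (p(x) = -3*5 = -15)
U(g, E) = E + g
N(m) = 1/(3*m) (N(m) = (1/m)/3 = 1/(3*m))
z(b) = (b + 1/(3*(2 + b)))/(b + b²) (z(b) = (b + 1/(3*(b + 2)))/(b + b²) = (b + 1/(3*(2 + b)))/(b + b²))
(379 + z(p(1)))² = (379 + (⅓ - 15*(2 - 15))/((-15)*(1 - 15)*(2 - 15)))² = (379 - 1/15*(⅓ - 15*(-13))/(-14*(-13)))² = (379 - 1/15*(-1/14)*(-1/13)*(⅓ + 195))² = (379 - 1/15*(-1/14)*(-1/13)*586/3)² = (379 - 293/4095)² = (1551712/4095)² = 2407810130944/16769025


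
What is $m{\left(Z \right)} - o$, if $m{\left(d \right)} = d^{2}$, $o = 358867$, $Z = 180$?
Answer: $-326467$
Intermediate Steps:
$m{\left(Z \right)} - o = 180^{2} - 358867 = 32400 - 358867 = -326467$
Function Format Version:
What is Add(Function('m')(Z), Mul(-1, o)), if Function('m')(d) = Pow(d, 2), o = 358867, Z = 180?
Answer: -326467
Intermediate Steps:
Add(Function('m')(Z), Mul(-1, o)) = Add(Pow(180, 2), Mul(-1, 358867)) = Add(32400, -358867) = -326467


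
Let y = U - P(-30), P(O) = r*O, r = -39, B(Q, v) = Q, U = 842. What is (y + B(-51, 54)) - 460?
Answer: -839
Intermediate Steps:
P(O) = -39*O
y = -328 (y = 842 - (-39)*(-30) = 842 - 1*1170 = 842 - 1170 = -328)
(y + B(-51, 54)) - 460 = (-328 - 51) - 460 = -379 - 460 = -839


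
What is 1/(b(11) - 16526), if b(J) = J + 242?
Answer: -1/16273 ≈ -6.1451e-5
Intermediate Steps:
b(J) = 242 + J
1/(b(11) - 16526) = 1/((242 + 11) - 16526) = 1/(253 - 16526) = 1/(-16273) = -1/16273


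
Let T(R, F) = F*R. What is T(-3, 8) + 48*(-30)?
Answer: -1464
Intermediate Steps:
T(-3, 8) + 48*(-30) = 8*(-3) + 48*(-30) = -24 - 1440 = -1464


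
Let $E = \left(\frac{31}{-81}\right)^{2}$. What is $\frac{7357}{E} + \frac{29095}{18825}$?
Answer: $\frac{181739419964}{3618165} \approx 50230.0$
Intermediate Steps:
$E = \frac{961}{6561}$ ($E = \left(31 \left(- \frac{1}{81}\right)\right)^{2} = \left(- \frac{31}{81}\right)^{2} = \frac{961}{6561} \approx 0.14647$)
$\frac{7357}{E} + \frac{29095}{18825} = \frac{7357}{\frac{961}{6561}} + \frac{29095}{18825} = 7357 \cdot \frac{6561}{961} + 29095 \cdot \frac{1}{18825} = \frac{48269277}{961} + \frac{5819}{3765} = \frac{181739419964}{3618165}$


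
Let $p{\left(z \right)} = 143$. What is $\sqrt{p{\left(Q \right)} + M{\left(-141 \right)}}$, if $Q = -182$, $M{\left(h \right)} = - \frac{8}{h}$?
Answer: $\frac{\sqrt{2844111}}{141} \approx 11.961$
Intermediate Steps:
$\sqrt{p{\left(Q \right)} + M{\left(-141 \right)}} = \sqrt{143 - \frac{8}{-141}} = \sqrt{143 - - \frac{8}{141}} = \sqrt{143 + \frac{8}{141}} = \sqrt{\frac{20171}{141}} = \frac{\sqrt{2844111}}{141}$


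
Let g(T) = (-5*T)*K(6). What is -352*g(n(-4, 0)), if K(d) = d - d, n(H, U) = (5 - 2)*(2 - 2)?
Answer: 0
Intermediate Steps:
n(H, U) = 0 (n(H, U) = 3*0 = 0)
K(d) = 0
g(T) = 0 (g(T) = -5*T*0 = 0)
-352*g(n(-4, 0)) = -352*0 = 0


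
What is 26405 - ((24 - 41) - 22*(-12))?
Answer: 26158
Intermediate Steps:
26405 - ((24 - 41) - 22*(-12)) = 26405 - (-17 + 264) = 26405 - 1*247 = 26405 - 247 = 26158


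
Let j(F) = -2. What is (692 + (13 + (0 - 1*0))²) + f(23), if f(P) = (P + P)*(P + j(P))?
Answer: 1827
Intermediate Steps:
f(P) = 2*P*(-2 + P) (f(P) = (P + P)*(P - 2) = (2*P)*(-2 + P) = 2*P*(-2 + P))
(692 + (13 + (0 - 1*0))²) + f(23) = (692 + (13 + (0 - 1*0))²) + 2*23*(-2 + 23) = (692 + (13 + (0 + 0))²) + 2*23*21 = (692 + (13 + 0)²) + 966 = (692 + 13²) + 966 = (692 + 169) + 966 = 861 + 966 = 1827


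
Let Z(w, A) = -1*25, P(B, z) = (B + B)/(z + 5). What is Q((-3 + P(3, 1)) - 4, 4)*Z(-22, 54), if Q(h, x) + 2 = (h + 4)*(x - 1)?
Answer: 200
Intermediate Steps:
P(B, z) = 2*B/(5 + z) (P(B, z) = (2*B)/(5 + z) = 2*B/(5 + z))
Z(w, A) = -25
Q(h, x) = -2 + (-1 + x)*(4 + h) (Q(h, x) = -2 + (h + 4)*(x - 1) = -2 + (4 + h)*(-1 + x) = -2 + (-1 + x)*(4 + h))
Q((-3 + P(3, 1)) - 4, 4)*Z(-22, 54) = (-6 - ((-3 + 2*3/(5 + 1)) - 4) + 4*4 + ((-3 + 2*3/(5 + 1)) - 4)*4)*(-25) = (-6 - ((-3 + 2*3/6) - 4) + 16 + ((-3 + 2*3/6) - 4)*4)*(-25) = (-6 - ((-3 + 2*3*(1/6)) - 4) + 16 + ((-3 + 2*3*(1/6)) - 4)*4)*(-25) = (-6 - ((-3 + 1) - 4) + 16 + ((-3 + 1) - 4)*4)*(-25) = (-6 - (-2 - 4) + 16 + (-2 - 4)*4)*(-25) = (-6 - 1*(-6) + 16 - 6*4)*(-25) = (-6 + 6 + 16 - 24)*(-25) = -8*(-25) = 200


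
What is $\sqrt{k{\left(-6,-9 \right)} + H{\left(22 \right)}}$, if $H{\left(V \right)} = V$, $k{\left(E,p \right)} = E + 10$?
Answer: $\sqrt{26} \approx 5.099$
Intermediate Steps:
$k{\left(E,p \right)} = 10 + E$
$\sqrt{k{\left(-6,-9 \right)} + H{\left(22 \right)}} = \sqrt{\left(10 - 6\right) + 22} = \sqrt{4 + 22} = \sqrt{26}$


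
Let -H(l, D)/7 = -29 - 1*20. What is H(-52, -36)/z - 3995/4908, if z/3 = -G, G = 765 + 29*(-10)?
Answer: -819591/777100 ≈ -1.0547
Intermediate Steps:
H(l, D) = 343 (H(l, D) = -7*(-29 - 1*20) = -7*(-29 - 20) = -7*(-49) = 343)
G = 475 (G = 765 - 290 = 475)
z = -1425 (z = 3*(-1*475) = 3*(-475) = -1425)
H(-52, -36)/z - 3995/4908 = 343/(-1425) - 3995/4908 = 343*(-1/1425) - 3995*1/4908 = -343/1425 - 3995/4908 = -819591/777100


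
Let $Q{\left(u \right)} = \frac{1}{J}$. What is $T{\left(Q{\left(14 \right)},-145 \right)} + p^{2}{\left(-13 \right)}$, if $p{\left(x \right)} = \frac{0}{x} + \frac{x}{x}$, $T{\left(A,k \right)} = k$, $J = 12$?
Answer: $-144$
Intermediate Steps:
$Q{\left(u \right)} = \frac{1}{12}$
$p{\left(x \right)} = 1$ ($p{\left(x \right)} = 0 + 1 = 1$)
$T{\left(Q{\left(14 \right)},-145 \right)} + p^{2}{\left(-13 \right)} = -145 + 1^{2} = -145 + 1 = -144$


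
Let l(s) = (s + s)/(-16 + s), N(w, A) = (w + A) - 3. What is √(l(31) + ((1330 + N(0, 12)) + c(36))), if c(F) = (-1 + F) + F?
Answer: 2*√79545/15 ≈ 37.605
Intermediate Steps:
N(w, A) = -3 + A + w (N(w, A) = (A + w) - 3 = -3 + A + w)
c(F) = -1 + 2*F
l(s) = 2*s/(-16 + s) (l(s) = (2*s)/(-16 + s) = 2*s/(-16 + s))
√(l(31) + ((1330 + N(0, 12)) + c(36))) = √(2*31/(-16 + 31) + ((1330 + (-3 + 12 + 0)) + (-1 + 2*36))) = √(2*31/15 + ((1330 + 9) + (-1 + 72))) = √(2*31*(1/15) + (1339 + 71)) = √(62/15 + 1410) = √(21212/15) = 2*√79545/15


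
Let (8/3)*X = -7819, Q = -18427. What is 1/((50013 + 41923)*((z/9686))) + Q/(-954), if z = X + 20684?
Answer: 3759192951838/194620338315 ≈ 19.316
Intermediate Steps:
X = -23457/8 (X = (3/8)*(-7819) = -23457/8 ≈ -2932.1)
z = 142015/8 (z = -23457/8 + 20684 = 142015/8 ≈ 17752.)
1/((50013 + 41923)*((z/9686))) + Q/(-954) = 1/((50013 + 41923)*(((142015/8)/9686))) - 18427/(-954) = 1/(91936*(((142015/8)*(1/9686)))) - 18427*(-1/954) = 1/(91936*(142015/77488)) + 18427/954 = (1/91936)*(77488/142015) + 18427/954 = 4843/816018190 + 18427/954 = 3759192951838/194620338315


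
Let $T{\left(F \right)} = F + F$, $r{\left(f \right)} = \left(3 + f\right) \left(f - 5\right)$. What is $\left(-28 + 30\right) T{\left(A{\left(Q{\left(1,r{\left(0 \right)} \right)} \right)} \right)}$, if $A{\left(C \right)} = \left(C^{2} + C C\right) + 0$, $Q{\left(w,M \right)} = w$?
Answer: $8$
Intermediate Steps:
$r{\left(f \right)} = \left(-5 + f\right) \left(3 + f\right)$ ($r{\left(f \right)} = \left(3 + f\right) \left(-5 + f\right) = \left(-5 + f\right) \left(3 + f\right)$)
$A{\left(C \right)} = 2 C^{2}$ ($A{\left(C \right)} = \left(C^{2} + C^{2}\right) + 0 = 2 C^{2} + 0 = 2 C^{2}$)
$T{\left(F \right)} = 2 F$
$\left(-28 + 30\right) T{\left(A{\left(Q{\left(1,r{\left(0 \right)} \right)} \right)} \right)} = \left(-28 + 30\right) 2 \cdot 2 \cdot 1^{2} = 2 \cdot 2 \cdot 2 \cdot 1 = 2 \cdot 2 \cdot 2 = 2 \cdot 4 = 8$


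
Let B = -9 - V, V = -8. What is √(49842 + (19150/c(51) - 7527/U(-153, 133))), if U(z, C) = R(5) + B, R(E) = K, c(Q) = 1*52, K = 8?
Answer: √1627547194/182 ≈ 221.66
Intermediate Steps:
c(Q) = 52
B = -1 (B = -9 - 1*(-8) = -9 + 8 = -1)
R(E) = 8
U(z, C) = 7 (U(z, C) = 8 - 1 = 7)
√(49842 + (19150/c(51) - 7527/U(-153, 133))) = √(49842 + (19150/52 - 7527/7)) = √(49842 + (19150*(1/52) - 7527*⅐)) = √(49842 + (9575/26 - 7527/7)) = √(49842 - 128677/182) = √(8942567/182) = √1627547194/182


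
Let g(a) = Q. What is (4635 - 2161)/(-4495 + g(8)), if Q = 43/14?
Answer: -34636/62887 ≈ -0.55077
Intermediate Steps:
Q = 43/14 (Q = 43*(1/14) = 43/14 ≈ 3.0714)
g(a) = 43/14
(4635 - 2161)/(-4495 + g(8)) = (4635 - 2161)/(-4495 + 43/14) = 2474/(-62887/14) = 2474*(-14/62887) = -34636/62887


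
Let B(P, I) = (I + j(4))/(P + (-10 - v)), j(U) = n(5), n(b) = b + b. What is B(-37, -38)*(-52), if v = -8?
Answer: -112/3 ≈ -37.333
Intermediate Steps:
n(b) = 2*b
j(U) = 10 (j(U) = 2*5 = 10)
B(P, I) = (10 + I)/(-2 + P) (B(P, I) = (I + 10)/(P + (-10 - 1*(-8))) = (10 + I)/(P + (-10 + 8)) = (10 + I)/(P - 2) = (10 + I)/(-2 + P))
B(-37, -38)*(-52) = ((10 - 38)/(-2 - 37))*(-52) = (-28/(-39))*(-52) = -1/39*(-28)*(-52) = (28/39)*(-52) = -112/3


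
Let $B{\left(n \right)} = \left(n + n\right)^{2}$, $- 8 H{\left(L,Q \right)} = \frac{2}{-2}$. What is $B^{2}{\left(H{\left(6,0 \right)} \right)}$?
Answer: $\frac{1}{256} \approx 0.0039063$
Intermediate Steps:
$H{\left(L,Q \right)} = \frac{1}{8}$ ($H{\left(L,Q \right)} = - \frac{2 \frac{1}{-2}}{8} = - \frac{2 \left(- \frac{1}{2}\right)}{8} = \left(- \frac{1}{8}\right) \left(-1\right) = \frac{1}{8}$)
$B{\left(n \right)} = 4 n^{2}$ ($B{\left(n \right)} = \left(2 n\right)^{2} = 4 n^{2}$)
$B^{2}{\left(H{\left(6,0 \right)} \right)} = \left(\frac{4}{64}\right)^{2} = \left(4 \cdot \frac{1}{64}\right)^{2} = \left(\frac{1}{16}\right)^{2} = \frac{1}{256}$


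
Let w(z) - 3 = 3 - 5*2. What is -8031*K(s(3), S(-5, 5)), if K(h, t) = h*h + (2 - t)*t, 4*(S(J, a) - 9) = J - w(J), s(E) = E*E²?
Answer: -86084289/16 ≈ -5.3803e+6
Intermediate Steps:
s(E) = E³
w(z) = -4 (w(z) = 3 + (3 - 5*2) = 3 + (3 - 10) = 3 - 7 = -4)
S(J, a) = 10 + J/4 (S(J, a) = 9 + (J - 1*(-4))/4 = 9 + (J + 4)/4 = 9 + (4 + J)/4 = 9 + (1 + J/4) = 10 + J/4)
K(h, t) = h² + t*(2 - t)
-8031*K(s(3), S(-5, 5)) = -8031*((3³)² - (10 + (¼)*(-5))² + 2*(10 + (¼)*(-5))) = -8031*(27² - (10 - 5/4)² + 2*(10 - 5/4)) = -8031*(729 - (35/4)² + 2*(35/4)) = -8031*(729 - 1*1225/16 + 35/2) = -8031*(729 - 1225/16 + 35/2) = -8031*10719/16 = -86084289/16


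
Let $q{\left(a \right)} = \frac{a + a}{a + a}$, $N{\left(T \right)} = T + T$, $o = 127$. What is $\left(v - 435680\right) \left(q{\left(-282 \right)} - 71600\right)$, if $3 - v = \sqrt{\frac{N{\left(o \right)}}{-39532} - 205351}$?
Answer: $31194037523 + \frac{71599 i \sqrt{80229561349638}}{19766} \approx 3.1194 \cdot 10^{10} + 3.2446 \cdot 10^{7} i$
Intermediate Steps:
$N{\left(T \right)} = 2 T$
$v = 3 - \frac{i \sqrt{80229561349638}}{19766}$ ($v = 3 - \sqrt{\frac{2 \cdot 127}{-39532} - 205351} = 3 - \sqrt{254 \left(- \frac{1}{39532}\right) - 205351} = 3 - \sqrt{- \frac{127}{19766} - 205351} = 3 - \sqrt{- \frac{4058967993}{19766}} = 3 - \frac{i \sqrt{80229561349638}}{19766} \approx 3.0 - 453.16 i$)
$q{\left(a \right)} = 1$ ($q{\left(a \right)} = \frac{2 a}{2 a} = 2 a \frac{1}{2 a} = 1$)
$\left(v - 435680\right) \left(q{\left(-282 \right)} - 71600\right) = \left(\left(3 - \frac{i \sqrt{80229561349638}}{19766}\right) - 435680\right) \left(1 - 71600\right) = \left(-435677 - \frac{i \sqrt{80229561349638}}{19766}\right) \left(-71599\right) = 31194037523 + \frac{71599 i \sqrt{80229561349638}}{19766}$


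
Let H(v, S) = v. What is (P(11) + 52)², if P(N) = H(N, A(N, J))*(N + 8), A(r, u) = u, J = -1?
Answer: 68121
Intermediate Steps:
P(N) = N*(8 + N) (P(N) = N*(N + 8) = N*(8 + N))
(P(11) + 52)² = (11*(8 + 11) + 52)² = (11*19 + 52)² = (209 + 52)² = 261² = 68121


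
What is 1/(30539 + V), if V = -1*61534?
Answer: -1/30995 ≈ -3.2263e-5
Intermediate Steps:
V = -61534
1/(30539 + V) = 1/(30539 - 61534) = 1/(-30995) = -1/30995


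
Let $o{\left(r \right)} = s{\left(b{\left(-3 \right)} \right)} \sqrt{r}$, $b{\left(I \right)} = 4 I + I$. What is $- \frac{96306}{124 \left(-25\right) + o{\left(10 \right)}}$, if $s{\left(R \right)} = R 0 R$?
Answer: $\frac{48153}{1550} \approx 31.066$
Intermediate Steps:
$b{\left(I \right)} = 5 I$
$s{\left(R \right)} = 0$ ($s{\left(R \right)} = 0 R = 0$)
$o{\left(r \right)} = 0$ ($o{\left(r \right)} = 0 \sqrt{r} = 0$)
$- \frac{96306}{124 \left(-25\right) + o{\left(10 \right)}} = - \frac{96306}{124 \left(-25\right) + 0} = - \frac{96306}{-3100 + 0} = - \frac{96306}{-3100} = \left(-96306\right) \left(- \frac{1}{3100}\right) = \frac{48153}{1550}$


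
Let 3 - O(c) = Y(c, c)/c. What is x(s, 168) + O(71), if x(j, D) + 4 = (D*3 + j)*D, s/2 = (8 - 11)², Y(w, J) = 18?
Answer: 6226327/71 ≈ 87695.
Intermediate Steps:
s = 18 (s = 2*(8 - 11)² = 2*(-3)² = 2*9 = 18)
O(c) = 3 - 18/c
x(j, D) = -4 + D*(j + 3*D) (x(j, D) = -4 + (D*3 + j)*D = -4 + (3*D + j)*D = -4 + (j + 3*D)*D = -4 + D*(j + 3*D))
x(s, 168) + O(71) = (-4 + 3*168² + 168*18) + (3 - 18/71) = (-4 + 3*28224 + 3024) + (3 - 18*1/71) = (-4 + 84672 + 3024) + (3 - 18/71) = 87692 + 195/71 = 6226327/71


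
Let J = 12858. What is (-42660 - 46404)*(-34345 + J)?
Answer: 1913718168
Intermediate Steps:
(-42660 - 46404)*(-34345 + J) = (-42660 - 46404)*(-34345 + 12858) = -89064*(-21487) = 1913718168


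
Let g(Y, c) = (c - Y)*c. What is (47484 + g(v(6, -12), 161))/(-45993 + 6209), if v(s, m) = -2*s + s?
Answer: -74371/39784 ≈ -1.8694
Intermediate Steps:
v(s, m) = -s
g(Y, c) = c*(c - Y)
(47484 + g(v(6, -12), 161))/(-45993 + 6209) = (47484 + 161*(161 - (-1)*6))/(-45993 + 6209) = (47484 + 161*(161 - 1*(-6)))/(-39784) = (47484 + 161*(161 + 6))*(-1/39784) = (47484 + 161*167)*(-1/39784) = (47484 + 26887)*(-1/39784) = 74371*(-1/39784) = -74371/39784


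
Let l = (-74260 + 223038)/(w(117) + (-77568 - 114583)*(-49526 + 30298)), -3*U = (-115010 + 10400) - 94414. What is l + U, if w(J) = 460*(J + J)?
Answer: 52525092990569/791740086 ≈ 66341.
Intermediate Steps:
w(J) = 920*J (w(J) = 460*(2*J) = 920*J)
U = 199024/3 (U = -((-115010 + 10400) - 94414)/3 = -(-104610 - 94414)/3 = -⅓*(-199024) = 199024/3 ≈ 66341.)
l = 10627/263913362 (l = (-74260 + 223038)/(920*117 + (-77568 - 114583)*(-49526 + 30298)) = 148778/(107640 - 192151*(-19228)) = 148778/(107640 + 3694679428) = 148778/3694787068 = 148778*(1/3694787068) = 10627/263913362 ≈ 4.0267e-5)
l + U = 10627/263913362 + 199024/3 = 52525092990569/791740086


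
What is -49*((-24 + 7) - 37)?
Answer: 2646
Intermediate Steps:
-49*((-24 + 7) - 37) = -49*(-17 - 37) = -49*(-54) = 2646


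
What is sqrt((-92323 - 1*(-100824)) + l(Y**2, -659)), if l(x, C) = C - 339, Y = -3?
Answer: sqrt(7503) ≈ 86.620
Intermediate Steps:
l(x, C) = -339 + C
sqrt((-92323 - 1*(-100824)) + l(Y**2, -659)) = sqrt((-92323 - 1*(-100824)) + (-339 - 659)) = sqrt((-92323 + 100824) - 998) = sqrt(8501 - 998) = sqrt(7503)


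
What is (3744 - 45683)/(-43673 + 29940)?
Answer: 41939/13733 ≈ 3.0539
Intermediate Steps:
(3744 - 45683)/(-43673 + 29940) = -41939/(-13733) = -41939*(-1/13733) = 41939/13733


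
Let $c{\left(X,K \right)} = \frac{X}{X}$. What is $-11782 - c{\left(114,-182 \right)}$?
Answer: $-11783$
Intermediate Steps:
$c{\left(X,K \right)} = 1$
$-11782 - c{\left(114,-182 \right)} = -11782 - 1 = -11783$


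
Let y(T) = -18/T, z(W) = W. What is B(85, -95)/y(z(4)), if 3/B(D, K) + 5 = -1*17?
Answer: 1/33 ≈ 0.030303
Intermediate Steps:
B(D, K) = -3/22 (B(D, K) = 3/(-5 - 1*17) = 3/(-5 - 17) = 3/(-22) = 3*(-1/22) = -3/22)
B(85, -95)/y(z(4)) = -3/(22*((-18/4))) = -3/(22*((-18*¼))) = -3/(22*(-9/2)) = -3/22*(-2/9) = 1/33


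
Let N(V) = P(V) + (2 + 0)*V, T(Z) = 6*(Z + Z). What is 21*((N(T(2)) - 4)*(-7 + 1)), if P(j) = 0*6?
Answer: -5544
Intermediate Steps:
T(Z) = 12*Z (T(Z) = 6*(2*Z) = 12*Z)
P(j) = 0
N(V) = 2*V (N(V) = 0 + (2 + 0)*V = 0 + 2*V = 2*V)
21*((N(T(2)) - 4)*(-7 + 1)) = 21*((2*(12*2) - 4)*(-7 + 1)) = 21*((2*24 - 4)*(-6)) = 21*((48 - 4)*(-6)) = 21*(44*(-6)) = 21*(-264) = -5544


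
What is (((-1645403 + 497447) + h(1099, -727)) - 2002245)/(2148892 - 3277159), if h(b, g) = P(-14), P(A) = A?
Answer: 3150215/1128267 ≈ 2.7921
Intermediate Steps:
h(b, g) = -14
(((-1645403 + 497447) + h(1099, -727)) - 2002245)/(2148892 - 3277159) = (((-1645403 + 497447) - 14) - 2002245)/(2148892 - 3277159) = ((-1147956 - 14) - 2002245)/(-1128267) = (-1147970 - 2002245)*(-1/1128267) = -3150215*(-1/1128267) = 3150215/1128267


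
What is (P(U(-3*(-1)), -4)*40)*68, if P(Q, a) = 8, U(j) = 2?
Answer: 21760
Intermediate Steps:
(P(U(-3*(-1)), -4)*40)*68 = (8*40)*68 = 320*68 = 21760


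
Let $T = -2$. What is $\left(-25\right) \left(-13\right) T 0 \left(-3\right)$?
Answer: $0$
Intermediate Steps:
$\left(-25\right) \left(-13\right) T 0 \left(-3\right) = \left(-25\right) \left(-13\right) \left(-2\right) 0 \left(-3\right) = 325 \cdot 0 \left(-3\right) = 325 \cdot 0 = 0$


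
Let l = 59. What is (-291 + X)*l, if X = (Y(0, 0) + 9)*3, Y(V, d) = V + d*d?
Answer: -15576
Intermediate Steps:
Y(V, d) = V + d²
X = 27 (X = ((0 + 0²) + 9)*3 = ((0 + 0) + 9)*3 = (0 + 9)*3 = 9*3 = 27)
(-291 + X)*l = (-291 + 27)*59 = -264*59 = -15576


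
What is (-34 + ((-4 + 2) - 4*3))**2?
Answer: 2304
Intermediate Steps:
(-34 + ((-4 + 2) - 4*3))**2 = (-34 + (-2 - 12))**2 = (-34 - 14)**2 = (-48)**2 = 2304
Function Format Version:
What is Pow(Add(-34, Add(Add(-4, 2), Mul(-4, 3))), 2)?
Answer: 2304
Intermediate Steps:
Pow(Add(-34, Add(Add(-4, 2), Mul(-4, 3))), 2) = Pow(Add(-34, Add(-2, -12)), 2) = Pow(Add(-34, -14), 2) = Pow(-48, 2) = 2304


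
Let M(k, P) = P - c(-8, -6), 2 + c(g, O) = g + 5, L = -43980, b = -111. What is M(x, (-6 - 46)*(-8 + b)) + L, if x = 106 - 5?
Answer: -37787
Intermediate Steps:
c(g, O) = 3 + g (c(g, O) = -2 + (g + 5) = -2 + (5 + g) = 3 + g)
x = 101
M(k, P) = 5 + P (M(k, P) = P - (3 - 8) = P - 1*(-5) = P + 5 = 5 + P)
M(x, (-6 - 46)*(-8 + b)) + L = (5 + (-6 - 46)*(-8 - 111)) - 43980 = (5 - 52*(-119)) - 43980 = (5 + 6188) - 43980 = 6193 - 43980 = -37787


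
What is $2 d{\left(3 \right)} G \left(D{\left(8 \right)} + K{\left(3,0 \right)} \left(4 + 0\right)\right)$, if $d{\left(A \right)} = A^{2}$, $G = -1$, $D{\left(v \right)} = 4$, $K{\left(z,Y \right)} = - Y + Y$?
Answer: $-72$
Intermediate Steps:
$K{\left(z,Y \right)} = 0$
$2 d{\left(3 \right)} G \left(D{\left(8 \right)} + K{\left(3,0 \right)} \left(4 + 0\right)\right) = 2 \cdot 3^{2} \left(-1\right) \left(4 + 0 \left(4 + 0\right)\right) = 2 \cdot 9 \left(-1\right) \left(4 + 0 \cdot 4\right) = 18 \left(-1\right) \left(4 + 0\right) = \left(-18\right) 4 = -72$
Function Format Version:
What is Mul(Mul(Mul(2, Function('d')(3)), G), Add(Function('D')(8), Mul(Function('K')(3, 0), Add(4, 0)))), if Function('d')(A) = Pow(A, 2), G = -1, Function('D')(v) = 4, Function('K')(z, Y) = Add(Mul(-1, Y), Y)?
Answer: -72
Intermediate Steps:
Function('K')(z, Y) = 0
Mul(Mul(Mul(2, Function('d')(3)), G), Add(Function('D')(8), Mul(Function('K')(3, 0), Add(4, 0)))) = Mul(Mul(Mul(2, Pow(3, 2)), -1), Add(4, Mul(0, Add(4, 0)))) = Mul(Mul(Mul(2, 9), -1), Add(4, Mul(0, 4))) = Mul(Mul(18, -1), Add(4, 0)) = Mul(-18, 4) = -72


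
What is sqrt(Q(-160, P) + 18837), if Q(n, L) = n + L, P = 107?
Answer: 4*sqrt(1174) ≈ 137.05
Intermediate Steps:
Q(n, L) = L + n
sqrt(Q(-160, P) + 18837) = sqrt((107 - 160) + 18837) = sqrt(-53 + 18837) = sqrt(18784) = 4*sqrt(1174)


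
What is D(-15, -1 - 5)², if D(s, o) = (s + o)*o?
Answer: 15876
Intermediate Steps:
D(s, o) = o*(o + s) (D(s, o) = (o + s)*o = o*(o + s))
D(-15, -1 - 5)² = ((-1 - 5)*((-1 - 5) - 15))² = (-6*(-6 - 15))² = (-6*(-21))² = 126² = 15876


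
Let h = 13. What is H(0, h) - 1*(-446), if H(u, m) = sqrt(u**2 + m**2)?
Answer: 459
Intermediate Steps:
H(u, m) = sqrt(m**2 + u**2)
H(0, h) - 1*(-446) = sqrt(13**2 + 0**2) - 1*(-446) = sqrt(169 + 0) + 446 = sqrt(169) + 446 = 13 + 446 = 459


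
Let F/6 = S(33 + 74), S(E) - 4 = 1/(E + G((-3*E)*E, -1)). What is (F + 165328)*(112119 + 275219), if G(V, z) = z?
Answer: 3394498149742/53 ≈ 6.4047e+10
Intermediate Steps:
S(E) = 4 + 1/(-1 + E) (S(E) = 4 + 1/(E - 1) = 4 + 1/(-1 + E))
F = 1275/53 (F = 6*((-3 + 4*(33 + 74))/(-1 + (33 + 74))) = 6*((-3 + 4*107)/(-1 + 107)) = 6*((-3 + 428)/106) = 6*((1/106)*425) = 6*(425/106) = 1275/53 ≈ 24.057)
(F + 165328)*(112119 + 275219) = (1275/53 + 165328)*(112119 + 275219) = (8763659/53)*387338 = 3394498149742/53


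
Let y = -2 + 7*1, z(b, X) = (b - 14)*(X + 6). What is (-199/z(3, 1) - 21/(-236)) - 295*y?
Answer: -26755119/18172 ≈ -1472.3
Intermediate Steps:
z(b, X) = (-14 + b)*(6 + X)
y = 5 (y = -2 + 7 = 5)
(-199/z(3, 1) - 21/(-236)) - 295*y = (-199/(-84 - 14*1 + 6*3 + 1*3) - 21/(-236)) - 295*5 = (-199/(-84 - 14 + 18 + 3) - 21*(-1/236)) - 1475 = (-199/(-77) + 21/236) - 1475 = (-199*(-1/77) + 21/236) - 1475 = (199/77 + 21/236) - 1475 = 48581/18172 - 1475 = -26755119/18172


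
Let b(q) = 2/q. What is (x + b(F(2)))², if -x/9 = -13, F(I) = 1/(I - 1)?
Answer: 14161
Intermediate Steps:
F(I) = 1/(-1 + I)
x = 117 (x = -9*(-13) = 117)
(x + b(F(2)))² = (117 + 2/(1/(-1 + 2)))² = (117 + 2/(1/1))² = (117 + 2/1)² = (117 + 2*1)² = (117 + 2)² = 119² = 14161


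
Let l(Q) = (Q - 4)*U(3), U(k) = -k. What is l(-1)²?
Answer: 225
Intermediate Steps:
l(Q) = 12 - 3*Q (l(Q) = (Q - 4)*(-1*3) = (-4 + Q)*(-3) = 12 - 3*Q)
l(-1)² = (12 - 3*(-1))² = (12 + 3)² = 15² = 225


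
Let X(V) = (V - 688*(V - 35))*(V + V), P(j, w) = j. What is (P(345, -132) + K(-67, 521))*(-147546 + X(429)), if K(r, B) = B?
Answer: -201223101840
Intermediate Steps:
X(V) = 2*V*(24080 - 687*V) (X(V) = (V - 688*(-35 + V))*(2*V) = (V + (24080 - 688*V))*(2*V) = (24080 - 687*V)*(2*V) = 2*V*(24080 - 687*V))
(P(345, -132) + K(-67, 521))*(-147546 + X(429)) = (345 + 521)*(-147546 + 2*429*(24080 - 687*429)) = 866*(-147546 + 2*429*(24080 - 294723)) = 866*(-147546 + 2*429*(-270643)) = 866*(-147546 - 232211694) = 866*(-232359240) = -201223101840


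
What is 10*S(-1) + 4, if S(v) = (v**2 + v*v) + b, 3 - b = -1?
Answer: 64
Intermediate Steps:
b = 4 (b = 3 - 1*(-1) = 3 + 1 = 4)
S(v) = 4 + 2*v**2 (S(v) = (v**2 + v*v) + 4 = (v**2 + v**2) + 4 = 2*v**2 + 4 = 4 + 2*v**2)
10*S(-1) + 4 = 10*(4 + 2*(-1)**2) + 4 = 10*(4 + 2*1) + 4 = 10*(4 + 2) + 4 = 10*6 + 4 = 60 + 4 = 64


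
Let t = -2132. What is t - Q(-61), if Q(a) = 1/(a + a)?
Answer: -260103/122 ≈ -2132.0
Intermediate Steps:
Q(a) = 1/(2*a)
t - Q(-61) = -2132 - 1/(2*(-61)) = -2132 - (-1)/(2*61) = -2132 - 1*(-1/122) = -2132 + 1/122 = -260103/122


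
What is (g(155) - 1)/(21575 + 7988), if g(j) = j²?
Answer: 24024/29563 ≈ 0.81264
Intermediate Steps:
(g(155) - 1)/(21575 + 7988) = (155² - 1)/(21575 + 7988) = (24025 - 1)/29563 = 24024*(1/29563) = 24024/29563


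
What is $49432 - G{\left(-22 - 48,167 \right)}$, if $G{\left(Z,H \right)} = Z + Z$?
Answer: $49572$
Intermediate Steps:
$G{\left(Z,H \right)} = 2 Z$
$49432 - G{\left(-22 - 48,167 \right)} = 49432 - 2 \left(-22 - 48\right) = 49432 - 2 \left(-70\right) = 49432 - -140 = 49432 + 140 = 49572$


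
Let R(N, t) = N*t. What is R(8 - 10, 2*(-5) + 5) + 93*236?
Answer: 21958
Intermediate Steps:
R(8 - 10, 2*(-5) + 5) + 93*236 = (8 - 10)*(2*(-5) + 5) + 93*236 = -2*(-10 + 5) + 21948 = -2*(-5) + 21948 = 10 + 21948 = 21958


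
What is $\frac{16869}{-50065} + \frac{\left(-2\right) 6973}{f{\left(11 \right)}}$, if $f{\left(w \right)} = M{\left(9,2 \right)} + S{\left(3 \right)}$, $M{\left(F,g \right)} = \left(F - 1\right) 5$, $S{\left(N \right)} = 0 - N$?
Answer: $- \frac{698830643}{1852405} \approx -377.26$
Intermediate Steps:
$S{\left(N \right)} = - N$
$M{\left(F,g \right)} = -5 + 5 F$ ($M{\left(F,g \right)} = \left(-1 + F\right) 5 = -5 + 5 F$)
$f{\left(w \right)} = 37$ ($f{\left(w \right)} = \left(-5 + 5 \cdot 9\right) - 3 = \left(-5 + 45\right) - 3 = 40 - 3 = 37$)
$\frac{16869}{-50065} + \frac{\left(-2\right) 6973}{f{\left(11 \right)}} = \frac{16869}{-50065} + \frac{\left(-2\right) 6973}{37} = 16869 \left(- \frac{1}{50065}\right) - \frac{13946}{37} = - \frac{16869}{50065} - \frac{13946}{37} = - \frac{698830643}{1852405}$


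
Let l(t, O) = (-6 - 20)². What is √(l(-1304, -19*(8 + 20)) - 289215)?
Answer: I*√288539 ≈ 537.16*I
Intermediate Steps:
l(t, O) = 676 (l(t, O) = (-26)² = 676)
√(l(-1304, -19*(8 + 20)) - 289215) = √(676 - 289215) = √(-288539) = I*√288539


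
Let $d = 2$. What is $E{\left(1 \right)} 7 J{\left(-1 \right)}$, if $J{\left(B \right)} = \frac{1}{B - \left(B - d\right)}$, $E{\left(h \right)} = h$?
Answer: $\frac{7}{2} \approx 3.5$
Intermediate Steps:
$J{\left(B \right)} = \frac{1}{2}$ ($J{\left(B \right)} = \frac{1}{B - \left(-2 + B\right)} = \frac{1}{2}$)
$E{\left(1 \right)} 7 J{\left(-1 \right)} = 1 \cdot 7 \cdot \frac{1}{2} = 7 \cdot \frac{1}{2} = \frac{7}{2}$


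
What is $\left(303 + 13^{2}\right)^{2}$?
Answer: $222784$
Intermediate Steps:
$\left(303 + 13^{2}\right)^{2} = \left(303 + 169\right)^{2} = 472^{2} = 222784$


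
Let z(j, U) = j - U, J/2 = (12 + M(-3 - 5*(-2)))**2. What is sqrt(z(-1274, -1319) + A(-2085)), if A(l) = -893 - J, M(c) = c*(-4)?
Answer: 4*I*sqrt(85) ≈ 36.878*I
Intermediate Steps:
M(c) = -4*c
J = 512 (J = 2*(12 - 4*(-3 - 5*(-2)))**2 = 2*(12 - 4*(-3 + 10))**2 = 2*(12 - 4*7)**2 = 2*(12 - 28)**2 = 2*(-16)**2 = 2*256 = 512)
A(l) = -1405 (A(l) = -893 - 1*512 = -893 - 512 = -1405)
sqrt(z(-1274, -1319) + A(-2085)) = sqrt((-1274 - 1*(-1319)) - 1405) = sqrt((-1274 + 1319) - 1405) = sqrt(45 - 1405) = sqrt(-1360) = 4*I*sqrt(85)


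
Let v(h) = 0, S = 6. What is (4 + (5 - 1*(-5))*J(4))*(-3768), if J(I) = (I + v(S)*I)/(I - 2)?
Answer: -90432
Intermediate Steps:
J(I) = I/(-2 + I) (J(I) = (I + 0*I)/(I - 2) = (I + 0)/(-2 + I) = I/(-2 + I))
(4 + (5 - 1*(-5))*J(4))*(-3768) = (4 + (5 - 1*(-5))*(4/(-2 + 4)))*(-3768) = (4 + (5 + 5)*(4/2))*(-3768) = (4 + 10*(4*(½)))*(-3768) = (4 + 10*2)*(-3768) = (4 + 20)*(-3768) = 24*(-3768) = -90432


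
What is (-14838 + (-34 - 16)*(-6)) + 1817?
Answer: -12721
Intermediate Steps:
(-14838 + (-34 - 16)*(-6)) + 1817 = (-14838 - 50*(-6)) + 1817 = (-14838 + 300) + 1817 = -14538 + 1817 = -12721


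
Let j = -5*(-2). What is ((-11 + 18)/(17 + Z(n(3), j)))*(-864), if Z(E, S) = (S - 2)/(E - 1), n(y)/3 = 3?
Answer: -336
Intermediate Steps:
n(y) = 9 (n(y) = 3*3 = 9)
j = 10
Z(E, S) = (-2 + S)/(-1 + E)
((-11 + 18)/(17 + Z(n(3), j)))*(-864) = ((-11 + 18)/(17 + (-2 + 10)/(-1 + 9)))*(-864) = (7/(17 + 8/8))*(-864) = (7/(17 + (⅛)*8))*(-864) = (7/(17 + 1))*(-864) = (7/18)*(-864) = -336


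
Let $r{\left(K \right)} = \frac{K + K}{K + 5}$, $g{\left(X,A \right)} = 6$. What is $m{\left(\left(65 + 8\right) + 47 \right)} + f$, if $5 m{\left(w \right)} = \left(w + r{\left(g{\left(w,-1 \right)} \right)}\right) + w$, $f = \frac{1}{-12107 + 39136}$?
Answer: $\frac{71680963}{1486595} \approx 48.218$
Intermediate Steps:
$f = \frac{1}{27029} \approx 3.6997 \cdot 10^{-5}$
$r{\left(K \right)} = \frac{2 K}{5 + K}$
$m{\left(w \right)} = \frac{12}{55} + \frac{2 w}{5}$ ($m{\left(w \right)} = \frac{\left(w + 2 \cdot 6 \frac{1}{5 + 6}\right) + w}{5} = \frac{\left(w + 2 \cdot 6 \cdot \frac{1}{11}\right) + w}{5} = \frac{\left(w + \frac{12}{11}\right) + w}{5} = \frac{\left(\frac{12}{11} + w\right) + w}{5} = \frac{\frac{12}{11} + 2 w}{5} = \frac{12}{55} + \frac{2 w}{5}$)
$m{\left(\left(65 + 8\right) + 47 \right)} + f = \left(\frac{12}{55} + \frac{2 \left(\left(65 + 8\right) + 47\right)}{5}\right) + \frac{1}{27029} = \left(\frac{12}{55} + \frac{2 \left(73 + 47\right)}{5}\right) + \frac{1}{27029} = \left(\frac{12}{55} + \frac{2}{5} \cdot 120\right) + \frac{1}{27029} = \left(\frac{12}{55} + 48\right) + \frac{1}{27029} = \frac{2652}{55} + \frac{1}{27029} = \frac{71680963}{1486595}$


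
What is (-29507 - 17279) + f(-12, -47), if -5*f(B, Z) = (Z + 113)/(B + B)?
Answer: -935709/20 ≈ -46785.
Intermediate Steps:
f(B, Z) = -(113 + Z)/(10*B) (f(B, Z) = -(Z + 113)/(5*(B + B)) = -(113 + Z)/(5*(2*B)) = -(113 + Z)*1/(2*B)/5 = -(113 + Z)/(10*B))
(-29507 - 17279) + f(-12, -47) = (-29507 - 17279) + (1/10)*(-113 - 1*(-47))/(-12) = -46786 + (1/10)*(-1/12)*(-113 + 47) = -46786 + (1/10)*(-1/12)*(-66) = -46786 + 11/20 = -935709/20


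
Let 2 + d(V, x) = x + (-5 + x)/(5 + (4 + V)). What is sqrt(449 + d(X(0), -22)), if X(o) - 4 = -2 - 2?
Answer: sqrt(422) ≈ 20.543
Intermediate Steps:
X(o) = 0 (X(o) = 4 + (-2 - 2) = 4 - 4 = 0)
d(V, x) = -2 + x + (-5 + x)/(9 + V) (d(V, x) = -2 + (x + (-5 + x)/(5 + (4 + V))) = -2 + (x + (-5 + x)/(9 + V)) = -2 + x + (-5 + x)/(9 + V))
sqrt(449 + d(X(0), -22)) = sqrt(449 + (-23 - 2*0 + 10*(-22) + 0*(-22))/(9 + 0)) = sqrt(449 + (-23 + 0 - 220 + 0)/9) = sqrt(449 + (1/9)*(-243)) = sqrt(449 - 27) = sqrt(422)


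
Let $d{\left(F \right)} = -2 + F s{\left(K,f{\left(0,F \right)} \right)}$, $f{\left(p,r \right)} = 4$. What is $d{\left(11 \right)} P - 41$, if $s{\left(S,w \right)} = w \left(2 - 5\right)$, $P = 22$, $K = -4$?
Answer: $-2989$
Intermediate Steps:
$s{\left(S,w \right)} = - 3 w$ ($s{\left(S,w \right)} = w \left(-3\right) = - 3 w$)
$d{\left(F \right)} = -2 - 12 F$ ($d{\left(F \right)} = -2 + F \left(\left(-3\right) 4\right) = -2 + F \left(-12\right) = -2 - 12 F$)
$d{\left(11 \right)} P - 41 = \left(-2 - 132\right) 22 - 41 = \left(-134\right) 22 - 41 = -2948 - 41 = -2989$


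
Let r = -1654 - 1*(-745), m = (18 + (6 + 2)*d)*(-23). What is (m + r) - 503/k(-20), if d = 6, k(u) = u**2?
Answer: -971303/400 ≈ -2428.3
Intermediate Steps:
m = -1518 (m = (18 + (6 + 2)*6)*(-23) = (18 + 8*6)*(-23) = (18 + 48)*(-23) = 66*(-23) = -1518)
r = -909 (r = -1654 + 745 = -909)
(m + r) - 503/k(-20) = (-1518 - 909) - 503/((-20)**2) = -2427 - 503/400 = -971303/400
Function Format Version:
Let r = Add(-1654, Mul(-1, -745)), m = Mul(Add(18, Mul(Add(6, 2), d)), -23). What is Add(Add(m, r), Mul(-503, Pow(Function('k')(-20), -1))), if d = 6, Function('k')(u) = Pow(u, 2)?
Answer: Rational(-971303, 400) ≈ -2428.3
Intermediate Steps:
m = -1518 (m = Mul(Add(18, Mul(Add(6, 2), 6)), -23) = Mul(Add(18, Mul(8, 6)), -23) = Mul(Add(18, 48), -23) = Mul(66, -23) = -1518)
r = -909 (r = Add(-1654, 745) = -909)
Add(Add(m, r), Mul(-503, Pow(Function('k')(-20), -1))) = Add(Add(-1518, -909), Mul(-503, Pow(Pow(-20, 2), -1))) = Add(-2427, Mul(-503, Pow(400, -1))) = Add(-2427, Mul(-503, Rational(1, 400))) = Add(-2427, Rational(-503, 400)) = Rational(-971303, 400)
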